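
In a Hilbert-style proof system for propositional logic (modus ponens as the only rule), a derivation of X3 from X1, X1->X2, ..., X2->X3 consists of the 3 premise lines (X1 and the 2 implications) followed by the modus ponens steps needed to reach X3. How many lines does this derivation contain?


We have 3 premise lines: X1 and 2 implications.
Each implication is detached once by MP, giving 2 MP lines.
3 premise lines + 2 MP lines = 5 total lines.

5


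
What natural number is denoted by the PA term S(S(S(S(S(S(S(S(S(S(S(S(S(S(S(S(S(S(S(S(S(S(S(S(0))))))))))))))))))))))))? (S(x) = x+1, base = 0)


Counting successors applied to 0:
24 applications of S to 0 = 24

24


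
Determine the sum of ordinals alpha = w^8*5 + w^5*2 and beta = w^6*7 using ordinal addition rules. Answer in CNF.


Ordinal addition (w^8*5 + w^5*2) + w^6*7:
alpha's leading term has exponent 8 > beta's exponent 6, so it survives.
alpha's tail term has exponent 5 < beta's exponent 6, so it is absorbed by beta.
In ordinal addition, any term followed by a strictly larger-exponent term is absorbed.
Result = w^8*5 + w^6*7

w^8*5 + w^6*7


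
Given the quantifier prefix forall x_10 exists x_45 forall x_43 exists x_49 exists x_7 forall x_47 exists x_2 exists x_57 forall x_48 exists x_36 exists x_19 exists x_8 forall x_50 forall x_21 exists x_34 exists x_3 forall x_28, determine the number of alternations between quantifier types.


Walk the prefix and count type changes:
  position 1: forall -> exists <-- alternation
  position 2: exists -> forall <-- alternation
  position 3: forall -> exists <-- alternation
  position 4: exists -> exists
  position 5: exists -> forall <-- alternation
  position 6: forall -> exists <-- alternation
  position 7: exists -> exists
  position 8: exists -> forall <-- alternation
  position 9: forall -> exists <-- alternation
  position 10: exists -> exists
  position 11: exists -> exists
  position 12: exists -> forall <-- alternation
  position 13: forall -> forall
  position 14: forall -> exists <-- alternation
  position 15: exists -> exists
  position 16: exists -> forall <-- alternation
Total alternations = 10

10


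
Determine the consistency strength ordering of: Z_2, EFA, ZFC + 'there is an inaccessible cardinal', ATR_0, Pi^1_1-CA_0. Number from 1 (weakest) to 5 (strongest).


Ordering by consistency strength:
1. EFA
2. ATR_0
3. Pi^1_1-CA_0
4. Z_2
5. ZFC + 'there is an inaccessible cardinal'


Z_2=4, EFA=1, ZFC + 'there is an inaccessible cardinal'=5, ATR_0=2, Pi^1_1-CA_0=3


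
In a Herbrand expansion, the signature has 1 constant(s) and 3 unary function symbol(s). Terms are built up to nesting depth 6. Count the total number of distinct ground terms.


Herbrand terms by depth:
Depth 0: 1 constants
Depth 1: 3 new terms (running total: 4)
Depth 2: 9 new terms (running total: 13)
Depth 3: 27 new terms (running total: 40)
Depth 4: 81 new terms (running total: 121)
Depth 5: 243 new terms (running total: 364)
Depth 6: 729 new terms (running total: 1093)
Total distinct ground terms = 1093

1093


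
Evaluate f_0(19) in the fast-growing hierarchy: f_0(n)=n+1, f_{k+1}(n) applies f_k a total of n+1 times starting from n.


f_0(19) = 19 + 1 = 20

20


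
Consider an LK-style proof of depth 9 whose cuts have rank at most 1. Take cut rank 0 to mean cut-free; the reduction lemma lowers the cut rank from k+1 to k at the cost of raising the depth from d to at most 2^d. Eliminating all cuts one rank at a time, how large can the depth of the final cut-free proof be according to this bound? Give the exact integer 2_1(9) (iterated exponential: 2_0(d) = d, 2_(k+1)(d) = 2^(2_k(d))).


Each rank reduction sends depth d to at most 2^d; cut rank r needs r reductions.
2_0(9) = 9
2_1(9) = 2^9 = 512
Cut-free depth bound = 512

512


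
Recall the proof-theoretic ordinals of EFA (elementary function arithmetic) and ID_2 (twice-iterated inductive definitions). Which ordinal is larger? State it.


Proof-theoretic ordinal of EFA (elementary function arithmetic): omega^3
Proof-theoretic ordinal of ID_2 (twice-iterated inductive definitions): psi_0(epsilon_{Omega_2+1})
Comparing: omega^3 < psi_0(epsilon_{Omega_2+1}).
The larger ordinal is psi_0(epsilon_{Omega_2+1}) (from ID_2 (twice-iterated inductive definitions)).

psi_0(epsilon_{Omega_2+1})


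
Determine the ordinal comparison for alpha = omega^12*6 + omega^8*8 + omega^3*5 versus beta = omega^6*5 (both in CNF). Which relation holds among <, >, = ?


Compare term by term from highest exponent:
alpha = omega^12*6 + omega^8*8 + omega^3*5
beta = omega^6*5
Term 1: alpha has omega^12*6, beta has omega^6*5
Term 2: alpha has omega^8*8, beta has omega^0*0
Term 3: alpha has omega^3*5, beta has omega^0*0
Result: alpha > beta

alpha > beta


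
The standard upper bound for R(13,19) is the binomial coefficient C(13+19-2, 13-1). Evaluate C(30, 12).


R(13,19) <= C(13+19-2, 13-1) = C(30, 12)
C(30, 12) = 30! / (12! * 18!)
= 86493225

86493225


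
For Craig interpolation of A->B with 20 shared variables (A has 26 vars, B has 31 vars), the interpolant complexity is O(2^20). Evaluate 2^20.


Shared atoms = 20
Craig interpolant size bound = 2^20
= 1048576

1048576


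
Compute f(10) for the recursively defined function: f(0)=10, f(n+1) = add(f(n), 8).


f(0) = 10
f(1) = add(f(0), 8) = add(10, 8) = 18
f(2) = add(f(1), 8) = add(18, 8) = 26
f(3) = add(f(2), 8) = add(26, 8) = 34
f(4) = add(f(3), 8) = add(34, 8) = 42
f(5) = add(f(4), 8) = add(42, 8) = 50
f(6) = add(f(5), 8) = add(50, 8) = 58
f(7) = add(f(6), 8) = add(58, 8) = 66
f(8) = add(f(7), 8) = add(66, 8) = 74
f(9) = add(f(8), 8) = add(74, 8) = 82
f(10) = add(f(9), 8) = add(82, 8) = 90


90


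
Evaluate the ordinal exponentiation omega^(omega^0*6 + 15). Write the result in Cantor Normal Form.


omega^(omega^0*6 + 15):
omega^0 = 1, so the exponent is 6 + 15 = 21 (finite ordinal addition).
Result = omega^21, already a single CNF term.

omega^21


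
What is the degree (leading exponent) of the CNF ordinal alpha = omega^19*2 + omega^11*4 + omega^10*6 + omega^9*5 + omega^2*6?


CNF: omega^19*2 + omega^11*4 + omega^10*6 + omega^9*5 + omega^2*6
The leading term is omega^19*2, which has exponent 19.

19


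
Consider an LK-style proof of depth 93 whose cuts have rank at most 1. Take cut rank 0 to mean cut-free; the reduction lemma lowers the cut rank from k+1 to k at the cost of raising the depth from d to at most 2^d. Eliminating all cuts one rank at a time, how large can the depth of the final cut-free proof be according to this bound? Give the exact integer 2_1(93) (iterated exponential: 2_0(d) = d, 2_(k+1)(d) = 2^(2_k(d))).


Each rank reduction sends depth d to at most 2^d; cut rank r needs r reductions.
2_0(93) = 93
2_1(93) = 2^93 = 9903520314283042199192993792
Cut-free depth bound = 9903520314283042199192993792

9903520314283042199192993792


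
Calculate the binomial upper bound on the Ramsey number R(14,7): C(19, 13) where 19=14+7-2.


R(14,7) <= C(14+7-2, 14-1) = C(19, 13)
C(19, 13) = 19! / (13! * 6!)
= 27132

27132


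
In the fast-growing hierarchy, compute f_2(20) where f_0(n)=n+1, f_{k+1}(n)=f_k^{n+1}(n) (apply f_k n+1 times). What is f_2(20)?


f_2(20) = f_1^21(20)
f_1(m) = 2m + 1.
Iterating: f_1^k(n) = 2^k*(n+1) - 1.
f_2(20) = 2^21*(20+1) - 1 = 2097152*21 - 1 = 44040191

44040191


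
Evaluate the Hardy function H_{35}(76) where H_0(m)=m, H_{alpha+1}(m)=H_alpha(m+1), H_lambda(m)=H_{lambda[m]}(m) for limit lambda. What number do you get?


H_35(76):
For finite ordinals k, H_k(n) = n + k (each successor step adds 1).
H_35(76) = 76 + 35 = 111

111


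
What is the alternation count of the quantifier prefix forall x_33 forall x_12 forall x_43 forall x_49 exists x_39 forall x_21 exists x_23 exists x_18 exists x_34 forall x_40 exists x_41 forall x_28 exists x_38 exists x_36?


Walk the prefix and count type changes:
  position 1: forall -> forall
  position 2: forall -> forall
  position 3: forall -> forall
  position 4: forall -> exists <-- alternation
  position 5: exists -> forall <-- alternation
  position 6: forall -> exists <-- alternation
  position 7: exists -> exists
  position 8: exists -> exists
  position 9: exists -> forall <-- alternation
  position 10: forall -> exists <-- alternation
  position 11: exists -> forall <-- alternation
  position 12: forall -> exists <-- alternation
  position 13: exists -> exists
Total alternations = 7

7


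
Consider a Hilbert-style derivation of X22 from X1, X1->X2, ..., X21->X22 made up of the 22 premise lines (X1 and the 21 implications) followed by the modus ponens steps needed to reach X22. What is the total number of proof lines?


We have 22 premise lines: X1 and 21 implications.
Each implication is detached once by MP, giving 21 MP lines.
22 premise lines + 21 MP lines = 43 total lines.

43


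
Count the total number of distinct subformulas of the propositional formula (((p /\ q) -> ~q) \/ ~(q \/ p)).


Formula: (((p /\ q) -> ~q) \/ ~(q \/ p))
Subformulas found:
  1. q
  2. p
  3. ~q
  4. (q \/ p)
  5. (p /\ q)
  6. ~(q \/ p)
  7. ((p /\ q) -> ~q)
  8. (((p /\ q) -> ~q) \/ ~(q \/ p))
Total distinct subformulas = 8

8


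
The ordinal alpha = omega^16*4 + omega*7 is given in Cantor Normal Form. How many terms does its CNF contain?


CNF: omega^16*4 + omega*7
Count the summands separated by '+':
  term 1: omega^16*4
  term 2: omega*7
Total terms = 2

2


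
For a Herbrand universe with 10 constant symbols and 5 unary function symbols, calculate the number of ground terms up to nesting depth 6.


Herbrand terms by depth:
Depth 0: 10 constants
Depth 1: 50 new terms (running total: 60)
Depth 2: 250 new terms (running total: 310)
Depth 3: 1250 new terms (running total: 1560)
Depth 4: 6250 new terms (running total: 7810)
Depth 5: 31250 new terms (running total: 39060)
Depth 6: 156250 new terms (running total: 195310)
Total distinct ground terms = 195310

195310


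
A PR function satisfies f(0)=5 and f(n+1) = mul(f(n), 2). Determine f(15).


f(0) = 5
f(1) = mul(f(0), 2) = mul(5, 2) = 10
f(2) = mul(f(1), 2) = mul(10, 2) = 20
f(3) = mul(f(2), 2) = mul(20, 2) = 40
f(4) = mul(f(3), 2) = mul(40, 2) = 80
f(5) = mul(f(4), 2) = mul(80, 2) = 160
f(6) = mul(f(5), 2) = mul(160, 2) = 320
f(7) = mul(f(6), 2) = mul(320, 2) = 640
f(8) = mul(f(7), 2) = mul(640, 2) = 1280
f(9) = mul(f(8), 2) = mul(1280, 2) = 2560
f(10) = mul(f(9), 2) = mul(2560, 2) = 5120
f(11) = mul(f(10), 2) = mul(5120, 2) = 10240
f(12) = mul(f(11), 2) = mul(10240, 2) = 20480
f(13) = mul(f(12), 2) = mul(20480, 2) = 40960
f(14) = mul(f(13), 2) = mul(40960, 2) = 81920
f(15) = mul(f(14), 2) = mul(81920, 2) = 163840


163840


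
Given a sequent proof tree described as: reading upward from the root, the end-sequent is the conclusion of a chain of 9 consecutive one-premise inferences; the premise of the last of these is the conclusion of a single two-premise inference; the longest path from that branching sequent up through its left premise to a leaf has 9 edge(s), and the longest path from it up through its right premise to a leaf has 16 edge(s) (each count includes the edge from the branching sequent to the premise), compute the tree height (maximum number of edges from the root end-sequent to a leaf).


Longest path through the left premise: 9 edges (measured from the branching sequent)
Longest path through the right premise: 16 edges
Height of the subtree rooted at the branching sequent: max(9, 16) = 16
The branching sequent sits 9 edges above the root (the chain of one-premise inferences), so height = 16 + 9 = 25

25


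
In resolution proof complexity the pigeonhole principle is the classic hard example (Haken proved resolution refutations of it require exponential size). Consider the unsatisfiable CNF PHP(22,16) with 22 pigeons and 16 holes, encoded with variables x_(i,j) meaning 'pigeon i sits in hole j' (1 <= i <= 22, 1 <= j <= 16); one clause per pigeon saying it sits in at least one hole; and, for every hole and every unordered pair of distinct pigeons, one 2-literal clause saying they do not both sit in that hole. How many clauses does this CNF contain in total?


PHP(22,16): 22 pigeons, 16 holes, 22*16 = 352 variables.
- pigeon clauses: one per pigeon -> 22 clauses
- hole clauses: 16 holes * C(22,2) = 16 * 231 -> 3696 clauses
Total clauses = 22 + 3696 = 3718

3718


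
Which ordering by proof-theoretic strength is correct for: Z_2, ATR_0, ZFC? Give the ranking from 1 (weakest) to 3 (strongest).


Ordering by consistency strength:
1. ATR_0
2. Z_2
3. ZFC


Z_2=2, ATR_0=1, ZFC=3


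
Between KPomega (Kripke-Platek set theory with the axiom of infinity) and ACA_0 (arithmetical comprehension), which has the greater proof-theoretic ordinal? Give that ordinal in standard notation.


Proof-theoretic ordinal of KPomega (Kripke-Platek set theory with the axiom of infinity): psi_0(epsilon_{Omega+1})
Proof-theoretic ordinal of ACA_0 (arithmetical comprehension): epsilon_0
Comparing: epsilon_0 < psi_0(epsilon_{Omega+1}).
The larger ordinal is psi_0(epsilon_{Omega+1}) (from KPomega (Kripke-Platek set theory with the axiom of infinity)).

psi_0(epsilon_{Omega+1})


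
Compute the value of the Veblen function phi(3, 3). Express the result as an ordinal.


phi(3, 3):
phi(3, beta) = eta_beta (the beta-th eta number, fixed point of zeta).
phi(3, 3) = eta_3

eta_3


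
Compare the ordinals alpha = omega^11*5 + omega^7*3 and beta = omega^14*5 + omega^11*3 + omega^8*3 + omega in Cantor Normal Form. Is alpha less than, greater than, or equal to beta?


Compare term by term from highest exponent:
alpha = omega^11*5 + omega^7*3
beta = omega^14*5 + omega^11*3 + omega^8*3 + omega
Term 1: alpha has omega^11*5, beta has omega^14*5
Term 2: alpha has omega^7*3, beta has omega^11*3
Term 3: alpha has omega^0*0, beta has omega^8*3
Term 4: alpha has omega^0*0, beta has omega^1*1
Result: alpha < beta

alpha < beta


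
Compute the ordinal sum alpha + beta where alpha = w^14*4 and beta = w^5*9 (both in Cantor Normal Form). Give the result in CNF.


Ordinal addition w^14*4 + w^5*9:
Leading exponent of alpha (14) > leading exponent of beta (5).
Since alpha's term has higher exponent than beta's leading term,
the sum is simply alpha followed by beta.
Result = w^14*4 + w^5*9

w^14*4 + w^5*9


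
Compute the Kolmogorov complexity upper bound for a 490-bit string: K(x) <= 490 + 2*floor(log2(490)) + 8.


floor(log2(490)) = 8
2 * 8 = 16
K(x) <= 490 + 16 + 8 = 514

514


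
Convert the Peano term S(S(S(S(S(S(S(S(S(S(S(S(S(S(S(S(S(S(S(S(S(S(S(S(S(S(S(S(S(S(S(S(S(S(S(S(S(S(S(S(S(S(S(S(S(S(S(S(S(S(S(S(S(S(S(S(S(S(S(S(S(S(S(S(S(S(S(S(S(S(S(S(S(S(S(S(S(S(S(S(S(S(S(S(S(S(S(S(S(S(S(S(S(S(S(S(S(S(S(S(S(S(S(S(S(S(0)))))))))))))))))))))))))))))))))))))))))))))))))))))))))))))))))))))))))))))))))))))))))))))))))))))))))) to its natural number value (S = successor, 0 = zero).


Counting successors applied to 0:
106 applications of S to 0 = 106

106


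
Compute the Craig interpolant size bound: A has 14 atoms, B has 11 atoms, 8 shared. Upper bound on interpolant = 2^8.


Shared atoms = 8
Craig interpolant size bound = 2^8
= 256

256


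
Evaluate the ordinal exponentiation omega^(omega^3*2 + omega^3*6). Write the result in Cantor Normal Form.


omega^(omega^3*2 + omega^3*6):
Both terms of the exponent have the same exponent 3, so they merge: omega^3*2 + omega^3*6 = omega^3*(2+6) = omega^3*8.
omega raised to a CNF ordinal is a single CNF term: Result = omega^(omega^3*8)

omega^(omega^3*8)


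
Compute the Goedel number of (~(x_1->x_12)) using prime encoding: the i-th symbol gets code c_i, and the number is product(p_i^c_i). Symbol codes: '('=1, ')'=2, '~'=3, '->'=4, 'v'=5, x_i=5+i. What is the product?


Formula: (~(x_1->x_12))
Symbol codes: [1, 3, 1, 6, 4, 17, 2, 2]
Primes: [2, 3, 5, 7, 11, 13, 17, 19]
p_1^1 = 2^1 = 2
p_2^3 = 3^3 = 27
p_3^1 = 5^1 = 5
p_4^6 = 7^6 = 117649
p_5^4 = 11^4 = 14641
p_6^17 = 13^17 = 8650415919381337933
p_7^2 = 17^2 = 289
p_8^2 = 19^2 = 361
Product = 419724942954845438408457015211665510

419724942954845438408457015211665510


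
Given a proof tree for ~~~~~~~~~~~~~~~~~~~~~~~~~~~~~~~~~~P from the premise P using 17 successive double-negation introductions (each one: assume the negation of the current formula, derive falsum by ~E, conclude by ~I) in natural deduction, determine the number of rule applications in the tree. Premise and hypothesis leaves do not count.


Each double-negation introduction (from C infer ~~C) uses 2 inference nodes: one ~E (C and ~C give falsum) and one ~I (discharge ~C).
17 double negations = 17 * 2 = 34 inference nodes.

34


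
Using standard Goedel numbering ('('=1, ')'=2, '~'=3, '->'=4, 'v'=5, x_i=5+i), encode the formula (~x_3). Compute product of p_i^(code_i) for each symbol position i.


Formula: (~x_3)
Symbol codes: [1, 3, 8, 2]
Primes: [2, 3, 5, 7]
p_1^1 = 2^1 = 2
p_2^3 = 3^3 = 27
p_3^8 = 5^8 = 390625
p_4^2 = 7^2 = 49
Product = 1033593750

1033593750


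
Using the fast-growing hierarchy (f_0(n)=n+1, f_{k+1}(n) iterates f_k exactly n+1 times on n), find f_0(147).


f_0(147) = 147 + 1 = 148

148


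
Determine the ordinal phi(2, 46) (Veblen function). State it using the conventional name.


phi(2, 46):
phi(2, beta) = zeta_beta (the beta-th zeta number, fixed point of epsilon).
phi(2, 46) = zeta_46

zeta_46


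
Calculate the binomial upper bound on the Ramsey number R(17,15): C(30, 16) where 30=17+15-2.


R(17,15) <= C(17+15-2, 17-1) = C(30, 16)
C(30, 16) = 30! / (16! * 14!)
= 145422675

145422675


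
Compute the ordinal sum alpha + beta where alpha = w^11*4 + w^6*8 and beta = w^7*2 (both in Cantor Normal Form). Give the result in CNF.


Ordinal addition (w^11*4 + w^6*8) + w^7*2:
alpha's leading term has exponent 11 > beta's exponent 7, so it survives.
alpha's tail term has exponent 6 < beta's exponent 7, so it is absorbed by beta.
In ordinal addition, any term followed by a strictly larger-exponent term is absorbed.
Result = w^11*4 + w^7*2

w^11*4 + w^7*2


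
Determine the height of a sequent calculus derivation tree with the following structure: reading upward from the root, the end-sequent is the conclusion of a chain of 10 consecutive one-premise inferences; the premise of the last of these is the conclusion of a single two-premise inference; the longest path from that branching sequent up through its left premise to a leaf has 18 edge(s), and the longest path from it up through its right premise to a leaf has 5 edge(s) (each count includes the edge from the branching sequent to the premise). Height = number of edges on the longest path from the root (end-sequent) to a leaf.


Longest path through the left premise: 18 edges (measured from the branching sequent)
Longest path through the right premise: 5 edges
Height of the subtree rooted at the branching sequent: max(18, 5) = 18
The branching sequent sits 10 edges above the root (the chain of one-premise inferences), so height = 18 + 10 = 28

28


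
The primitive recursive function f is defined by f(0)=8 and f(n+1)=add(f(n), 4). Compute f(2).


f(0) = 8
f(1) = add(f(0), 4) = add(8, 4) = 12
f(2) = add(f(1), 4) = add(12, 4) = 16


16


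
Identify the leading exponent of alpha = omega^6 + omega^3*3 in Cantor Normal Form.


CNF: omega^6 + omega^3*3
The leading term is omega^6, which has exponent 6.

6


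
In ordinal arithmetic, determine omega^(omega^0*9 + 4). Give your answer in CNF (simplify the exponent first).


omega^(omega^0*9 + 4):
omega^0 = 1, so the exponent is 9 + 4 = 13 (finite ordinal addition).
Result = omega^13, already a single CNF term.

omega^13


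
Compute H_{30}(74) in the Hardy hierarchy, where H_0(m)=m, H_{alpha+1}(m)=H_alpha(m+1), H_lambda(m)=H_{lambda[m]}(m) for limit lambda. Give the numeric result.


H_30(74):
For finite ordinals k, H_k(n) = n + k (each successor step adds 1).
H_30(74) = 74 + 30 = 104

104


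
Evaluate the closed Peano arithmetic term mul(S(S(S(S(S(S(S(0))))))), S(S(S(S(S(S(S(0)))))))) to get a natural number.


mul(S^7(0), S^7(0)):
S^7(0) = 7
S^7(0) = 7
7 * 7 = 49

49


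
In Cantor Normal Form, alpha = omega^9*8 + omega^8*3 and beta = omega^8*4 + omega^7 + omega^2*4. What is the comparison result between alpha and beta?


Compare term by term from highest exponent:
alpha = omega^9*8 + omega^8*3
beta = omega^8*4 + omega^7 + omega^2*4
Term 1: alpha has omega^9*8, beta has omega^8*4
Term 2: alpha has omega^8*3, beta has omega^7*1
Term 3: alpha has omega^0*0, beta has omega^2*4
Result: alpha > beta

alpha > beta


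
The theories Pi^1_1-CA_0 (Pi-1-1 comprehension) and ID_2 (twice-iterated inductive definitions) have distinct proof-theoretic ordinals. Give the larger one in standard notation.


Proof-theoretic ordinal of Pi^1_1-CA_0 (Pi-1-1 comprehension): psi_0(Omega_omega)
Proof-theoretic ordinal of ID_2 (twice-iterated inductive definitions): psi_0(epsilon_{Omega_2+1})
Comparing: psi_0(epsilon_{Omega_2+1}) < psi_0(Omega_omega).
The larger ordinal is psi_0(Omega_omega) (from Pi^1_1-CA_0 (Pi-1-1 comprehension)).

psi_0(Omega_omega)


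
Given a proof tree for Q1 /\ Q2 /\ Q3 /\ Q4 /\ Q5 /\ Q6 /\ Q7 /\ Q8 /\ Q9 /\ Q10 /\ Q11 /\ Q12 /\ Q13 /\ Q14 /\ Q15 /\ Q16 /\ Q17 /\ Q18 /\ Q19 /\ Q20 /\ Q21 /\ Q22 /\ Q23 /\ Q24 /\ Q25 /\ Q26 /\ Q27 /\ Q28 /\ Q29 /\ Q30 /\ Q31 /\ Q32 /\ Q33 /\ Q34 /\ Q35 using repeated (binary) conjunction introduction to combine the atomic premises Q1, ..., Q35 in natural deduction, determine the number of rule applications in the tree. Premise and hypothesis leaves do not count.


The target conjunction has 35 conjuncts, i.e. 34 binary /\ connectives.
Each conjunction-intro joins two pieces, so 35 atoms require 35-1 = 34 applications.
Total inference nodes = 34

34


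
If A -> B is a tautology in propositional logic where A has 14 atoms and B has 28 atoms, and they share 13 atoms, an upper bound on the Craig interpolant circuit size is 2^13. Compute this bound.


Shared atoms = 13
Craig interpolant size bound = 2^13
= 8192

8192


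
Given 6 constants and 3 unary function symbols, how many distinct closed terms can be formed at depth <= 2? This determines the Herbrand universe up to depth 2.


Herbrand terms by depth:
Depth 0: 6 constants
Depth 1: 18 new terms (running total: 24)
Depth 2: 54 new terms (running total: 78)
Total distinct ground terms = 78

78


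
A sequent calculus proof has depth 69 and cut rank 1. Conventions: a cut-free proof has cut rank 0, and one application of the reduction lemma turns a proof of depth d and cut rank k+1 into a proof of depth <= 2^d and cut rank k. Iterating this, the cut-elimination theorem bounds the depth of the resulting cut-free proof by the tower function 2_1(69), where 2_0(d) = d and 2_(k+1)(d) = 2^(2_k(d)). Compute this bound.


Each rank reduction sends depth d to at most 2^d; cut rank r needs r reductions.
2_0(69) = 69
2_1(69) = 2^69 = 590295810358705651712
Cut-free depth bound = 590295810358705651712

590295810358705651712


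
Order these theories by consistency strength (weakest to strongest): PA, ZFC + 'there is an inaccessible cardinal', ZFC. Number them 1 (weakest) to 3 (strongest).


Ordering by consistency strength:
1. PA
2. ZFC
3. ZFC + 'there is an inaccessible cardinal'


PA=1, ZFC + 'there is an inaccessible cardinal'=3, ZFC=2


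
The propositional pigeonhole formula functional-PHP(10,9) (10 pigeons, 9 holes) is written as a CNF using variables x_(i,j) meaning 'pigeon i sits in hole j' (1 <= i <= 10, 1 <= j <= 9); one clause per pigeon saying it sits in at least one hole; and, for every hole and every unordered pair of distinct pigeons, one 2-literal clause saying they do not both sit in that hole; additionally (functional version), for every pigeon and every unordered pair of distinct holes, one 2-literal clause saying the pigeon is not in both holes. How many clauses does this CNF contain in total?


functional-PHP(10,9): 10 pigeons, 9 holes, 10*9 = 90 variables.
- pigeon clauses: one per pigeon -> 10 clauses
- hole clauses: 9 holes * C(10,2) = 9 * 45 -> 405 clauses
- functional clauses: 10 pigeons * C(9,2) = 10 * 36 -> 360 clauses
Total clauses = 10 + 405 + 360 = 775

775


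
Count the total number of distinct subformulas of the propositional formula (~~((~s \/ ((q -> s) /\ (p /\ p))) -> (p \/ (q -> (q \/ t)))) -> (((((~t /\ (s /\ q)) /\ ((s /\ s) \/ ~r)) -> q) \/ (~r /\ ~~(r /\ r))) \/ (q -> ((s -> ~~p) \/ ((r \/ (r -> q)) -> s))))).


Formula: (~~((~s \/ ((q -> s) /\ (p /\ p))) -> (p \/ (q -> (q \/ t)))) -> (((((~t /\ (s /\ q)) /\ ((s /\ s) \/ ~r)) -> q) \/ (~r /\ ~~(r /\ r))) \/ (q -> ((s -> ~~p) \/ ((r \/ (r -> q)) -> s)))))
Subformulas found:
  1. r
  2. p
  3. q
  4. s
  5. t
  6. ~t
  7. ~p
  8. ~s
  9. ~r
  10. ~~p
  11. (r -> q)
  12. (s /\ s)
  13. (q \/ t)
  14. (q -> s)
  15. (r /\ r)
  16. (s /\ q)
  17. (p /\ p)
  18. ~(r /\ r)
  19. ~~(r /\ r)
  20. (s -> ~~p)
  21. (r \/ (r -> q))
  22. (q -> (q \/ t))
  23. (~t /\ (s /\ q))
  24. ((s /\ s) \/ ~r)
  25. (~r /\ ~~(r /\ r))
  26. ((q -> s) /\ (p /\ p))
  27. (p \/ (q -> (q \/ t)))
  28. ((r \/ (r -> q)) -> s)
  29. (~s \/ ((q -> s) /\ (p /\ p)))
  30. ((s -> ~~p) \/ ((r \/ (r -> q)) -> s))
  31. ((~t /\ (s /\ q)) /\ ((s /\ s) \/ ~r))
  32. (((~t /\ (s /\ q)) /\ ((s /\ s) \/ ~r)) -> q)
  33. (q -> ((s -> ~~p) \/ ((r \/ (r -> q)) -> s)))
  34. ((~s \/ ((q -> s) /\ (p /\ p))) -> (p \/ (q -> (q \/ t))))
  35. ~((~s \/ ((q -> s) /\ (p /\ p))) -> (p \/ (q -> (q \/ t))))
  36. ~~((~s \/ ((q -> s) /\ (p /\ p))) -> (p \/ (q -> (q \/ t))))
  37. ((((~t /\ (s /\ q)) /\ ((s /\ s) \/ ~r)) -> q) \/ (~r /\ ~~(r /\ r)))
  38. (((((~t /\ (s /\ q)) /\ ((s /\ s) \/ ~r)) -> q) \/ (~r /\ ~~(r /\ r))) \/ (q -> ((s -> ~~p) \/ ((r \/ (r -> q)) -> s))))
  39. (~~((~s \/ ((q -> s) /\ (p /\ p))) -> (p \/ (q -> (q \/ t)))) -> (((((~t /\ (s /\ q)) /\ ((s /\ s) \/ ~r)) -> q) \/ (~r /\ ~~(r /\ r))) \/ (q -> ((s -> ~~p) \/ ((r \/ (r -> q)) -> s)))))
Total distinct subformulas = 39

39


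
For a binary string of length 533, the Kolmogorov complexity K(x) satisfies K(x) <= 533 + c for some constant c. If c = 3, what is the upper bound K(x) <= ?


K(x) <= |x| + c = 533 + 3 = 536

536


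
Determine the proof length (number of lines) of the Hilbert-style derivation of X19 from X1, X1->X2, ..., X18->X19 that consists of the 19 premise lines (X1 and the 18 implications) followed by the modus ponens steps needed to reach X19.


We have 19 premise lines: X1 and 18 implications.
Each implication is detached once by MP, giving 18 MP lines.
19 premise lines + 18 MP lines = 37 total lines.

37


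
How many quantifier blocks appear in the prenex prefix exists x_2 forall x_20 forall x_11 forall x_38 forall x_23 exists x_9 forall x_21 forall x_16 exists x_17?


Alternations = 4.
Blocks = alternations + 1 = 5

5


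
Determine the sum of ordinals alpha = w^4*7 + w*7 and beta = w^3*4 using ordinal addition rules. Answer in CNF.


Ordinal addition (w^4*7 + w*7) + w^3*4:
alpha's leading term has exponent 4 > beta's exponent 3, so it survives.
alpha's tail term has exponent 1 < beta's exponent 3, so it is absorbed by beta.
In ordinal addition, any term followed by a strictly larger-exponent term is absorbed.
Result = w^4*7 + w^3*4

w^4*7 + w^3*4


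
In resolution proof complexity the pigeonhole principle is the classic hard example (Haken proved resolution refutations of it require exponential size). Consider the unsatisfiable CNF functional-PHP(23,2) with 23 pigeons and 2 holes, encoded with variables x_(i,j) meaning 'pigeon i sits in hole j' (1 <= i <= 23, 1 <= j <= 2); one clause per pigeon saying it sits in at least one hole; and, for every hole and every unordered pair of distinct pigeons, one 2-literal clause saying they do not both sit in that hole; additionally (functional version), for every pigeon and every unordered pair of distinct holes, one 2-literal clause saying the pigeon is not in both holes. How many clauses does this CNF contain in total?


functional-PHP(23,2): 23 pigeons, 2 holes, 23*2 = 46 variables.
- pigeon clauses: one per pigeon -> 23 clauses
- hole clauses: 2 holes * C(23,2) = 2 * 253 -> 506 clauses
- functional clauses: 23 pigeons * C(2,2) = 23 * 1 -> 23 clauses
Total clauses = 23 + 506 + 23 = 552

552


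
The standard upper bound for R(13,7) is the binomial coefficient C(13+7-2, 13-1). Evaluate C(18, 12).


R(13,7) <= C(13+7-2, 13-1) = C(18, 12)
C(18, 12) = 18! / (12! * 6!)
= 18564

18564


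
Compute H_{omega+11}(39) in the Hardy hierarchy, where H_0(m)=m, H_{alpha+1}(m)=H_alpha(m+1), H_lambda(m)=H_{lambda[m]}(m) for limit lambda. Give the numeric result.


H_{omega+11}(39):
Unwind the 11 successor steps: H_{omega+11}(39) = H_omega(39+11) = H_omega(50).
H_omega(m) = H_m(m) = m + m = 2m.
Result = 2 * 50 = 100

100


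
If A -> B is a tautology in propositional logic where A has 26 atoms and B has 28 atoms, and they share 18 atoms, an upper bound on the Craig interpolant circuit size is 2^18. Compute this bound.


Shared atoms = 18
Craig interpolant size bound = 2^18
= 262144

262144


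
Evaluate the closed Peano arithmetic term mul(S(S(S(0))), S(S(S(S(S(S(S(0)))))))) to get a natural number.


mul(S^3(0), S^7(0)):
S^3(0) = 3
S^7(0) = 7
3 * 7 = 21

21


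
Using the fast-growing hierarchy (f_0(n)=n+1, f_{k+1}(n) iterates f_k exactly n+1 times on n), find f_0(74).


f_0(74) = 74 + 1 = 75

75


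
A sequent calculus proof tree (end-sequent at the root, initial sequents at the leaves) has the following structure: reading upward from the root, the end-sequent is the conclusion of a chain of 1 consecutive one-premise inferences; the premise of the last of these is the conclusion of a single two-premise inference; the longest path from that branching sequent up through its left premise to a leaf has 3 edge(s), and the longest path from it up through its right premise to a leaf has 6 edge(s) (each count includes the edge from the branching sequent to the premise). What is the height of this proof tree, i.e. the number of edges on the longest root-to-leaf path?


Longest path through the left premise: 3 edges (measured from the branching sequent)
Longest path through the right premise: 6 edges
Height of the subtree rooted at the branching sequent: max(3, 6) = 6
The branching sequent sits 1 edges above the root (the chain of one-premise inferences), so height = 6 + 1 = 7

7


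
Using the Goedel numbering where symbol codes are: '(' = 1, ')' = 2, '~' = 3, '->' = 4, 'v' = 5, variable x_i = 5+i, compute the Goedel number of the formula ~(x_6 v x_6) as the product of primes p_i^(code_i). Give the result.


Formula: ~(x_6 v x_6)
Symbol codes: [3, 1, 11, 5, 11, 2]
Primes: [2, 3, 5, 7, 11, 13]
p_1^3 = 2^3 = 8
p_2^1 = 3^1 = 3
p_3^11 = 5^11 = 48828125
p_4^5 = 7^5 = 16807
p_5^11 = 11^11 = 285311670611
p_6^2 = 13^2 = 169
Product = 949680959654395327734375000

949680959654395327734375000


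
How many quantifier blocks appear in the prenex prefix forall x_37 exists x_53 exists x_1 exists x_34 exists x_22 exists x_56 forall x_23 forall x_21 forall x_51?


Alternations = 2.
Blocks = alternations + 1 = 3

3


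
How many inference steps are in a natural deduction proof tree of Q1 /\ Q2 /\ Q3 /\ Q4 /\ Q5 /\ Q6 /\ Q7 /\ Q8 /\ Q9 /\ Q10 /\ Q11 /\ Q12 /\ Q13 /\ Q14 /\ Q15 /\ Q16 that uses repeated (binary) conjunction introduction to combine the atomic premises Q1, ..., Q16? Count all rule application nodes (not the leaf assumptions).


The target conjunction has 16 conjuncts, i.e. 15 binary /\ connectives.
Each conjunction-intro joins two pieces, so 16 atoms require 16-1 = 15 applications.
Total inference nodes = 15

15


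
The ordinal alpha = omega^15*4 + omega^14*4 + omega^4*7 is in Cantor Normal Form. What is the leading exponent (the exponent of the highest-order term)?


CNF: omega^15*4 + omega^14*4 + omega^4*7
The leading term is omega^15*4, which has exponent 15.

15


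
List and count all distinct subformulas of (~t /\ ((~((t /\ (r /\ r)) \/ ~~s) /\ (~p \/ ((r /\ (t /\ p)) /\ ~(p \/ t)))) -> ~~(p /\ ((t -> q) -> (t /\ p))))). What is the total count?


Formula: (~t /\ ((~((t /\ (r /\ r)) \/ ~~s) /\ (~p \/ ((r /\ (t /\ p)) /\ ~(p \/ t)))) -> ~~(p /\ ((t -> q) -> (t /\ p)))))
Subformulas found:
  1. r
  2. q
  3. s
  4. t
  5. p
  6. ~t
  7. ~p
  8. ~s
  9. ~~s
  10. (t -> q)
  11. (r /\ r)
  12. (p \/ t)
  13. (t /\ p)
  14. ~(p \/ t)
  15. (r /\ (t /\ p))
  16. (t /\ (r /\ r))
  17. ((t -> q) -> (t /\ p))
  18. ((t /\ (r /\ r)) \/ ~~s)
  19. ~((t /\ (r /\ r)) \/ ~~s)
  20. (p /\ ((t -> q) -> (t /\ p)))
  21. ~(p /\ ((t -> q) -> (t /\ p)))
  22. ((r /\ (t /\ p)) /\ ~(p \/ t))
  23. ~~(p /\ ((t -> q) -> (t /\ p)))
  24. (~p \/ ((r /\ (t /\ p)) /\ ~(p \/ t)))
  25. (~((t /\ (r /\ r)) \/ ~~s) /\ (~p \/ ((r /\ (t /\ p)) /\ ~(p \/ t))))
  26. ((~((t /\ (r /\ r)) \/ ~~s) /\ (~p \/ ((r /\ (t /\ p)) /\ ~(p \/ t)))) -> ~~(p /\ ((t -> q) -> (t /\ p))))
  27. (~t /\ ((~((t /\ (r /\ r)) \/ ~~s) /\ (~p \/ ((r /\ (t /\ p)) /\ ~(p \/ t)))) -> ~~(p /\ ((t -> q) -> (t /\ p)))))
Total distinct subformulas = 27

27


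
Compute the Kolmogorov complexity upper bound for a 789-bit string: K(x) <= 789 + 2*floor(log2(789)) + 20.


floor(log2(789)) = 9
2 * 9 = 18
K(x) <= 789 + 18 + 20 = 827

827


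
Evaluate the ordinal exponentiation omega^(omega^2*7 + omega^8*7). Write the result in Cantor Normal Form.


omega^(omega^2*7 + omega^8*7):
In ordinal addition a term is absorbed by a following term of strictly larger exponent: 2 < 8, so omega^2*7 + omega^8*7 = omega^8*7.
omega raised to a CNF ordinal is a single CNF term: Result = omega^(omega^8*7)

omega^(omega^8*7)


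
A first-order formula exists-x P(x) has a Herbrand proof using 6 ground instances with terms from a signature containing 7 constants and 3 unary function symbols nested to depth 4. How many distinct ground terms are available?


Herbrand terms by depth:
Depth 0: 7 constants
Depth 1: 21 new terms (running total: 28)
Depth 2: 63 new terms (running total: 91)
Depth 3: 189 new terms (running total: 280)
Depth 4: 567 new terms (running total: 847)
Total distinct ground terms = 847

847


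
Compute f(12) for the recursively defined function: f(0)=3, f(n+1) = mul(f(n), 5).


f(0) = 3
f(1) = mul(f(0), 5) = mul(3, 5) = 15
f(2) = mul(f(1), 5) = mul(15, 5) = 75
f(3) = mul(f(2), 5) = mul(75, 5) = 375
f(4) = mul(f(3), 5) = mul(375, 5) = 1875
f(5) = mul(f(4), 5) = mul(1875, 5) = 9375
f(6) = mul(f(5), 5) = mul(9375, 5) = 46875
f(7) = mul(f(6), 5) = mul(46875, 5) = 234375
f(8) = mul(f(7), 5) = mul(234375, 5) = 1171875
f(9) = mul(f(8), 5) = mul(1171875, 5) = 5859375
f(10) = mul(f(9), 5) = mul(5859375, 5) = 29296875
f(11) = mul(f(10), 5) = mul(29296875, 5) = 146484375
f(12) = mul(f(11), 5) = mul(146484375, 5) = 732421875


732421875


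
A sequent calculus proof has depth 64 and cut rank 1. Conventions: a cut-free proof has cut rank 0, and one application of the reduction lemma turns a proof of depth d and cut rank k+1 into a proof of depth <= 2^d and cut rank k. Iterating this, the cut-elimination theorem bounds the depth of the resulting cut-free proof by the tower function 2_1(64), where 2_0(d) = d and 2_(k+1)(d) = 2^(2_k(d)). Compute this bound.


Each rank reduction sends depth d to at most 2^d; cut rank r needs r reductions.
2_0(64) = 64
2_1(64) = 2^64 = 18446744073709551616
Cut-free depth bound = 18446744073709551616

18446744073709551616


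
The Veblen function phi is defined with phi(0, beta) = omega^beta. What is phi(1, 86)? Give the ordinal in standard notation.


phi(1, 86):
phi(1, beta) = epsilon_beta (the beta-th epsilon number).
phi(1, 86) = epsilon_86

epsilon_86


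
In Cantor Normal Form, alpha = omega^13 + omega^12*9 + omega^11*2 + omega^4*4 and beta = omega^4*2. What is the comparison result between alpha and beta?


Compare term by term from highest exponent:
alpha = omega^13 + omega^12*9 + omega^11*2 + omega^4*4
beta = omega^4*2
Term 1: alpha has omega^13*1, beta has omega^4*2
Term 2: alpha has omega^12*9, beta has omega^0*0
Term 3: alpha has omega^11*2, beta has omega^0*0
Term 4: alpha has omega^4*4, beta has omega^0*0
Result: alpha > beta

alpha > beta


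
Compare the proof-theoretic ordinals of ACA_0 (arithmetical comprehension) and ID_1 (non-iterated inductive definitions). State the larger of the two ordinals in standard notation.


Proof-theoretic ordinal of ACA_0 (arithmetical comprehension): epsilon_0
Proof-theoretic ordinal of ID_1 (non-iterated inductive definitions): psi_0(epsilon_{Omega+1})
Comparing: epsilon_0 < psi_0(epsilon_{Omega+1}).
The larger ordinal is psi_0(epsilon_{Omega+1}) (from ID_1 (non-iterated inductive definitions)).

psi_0(epsilon_{Omega+1})


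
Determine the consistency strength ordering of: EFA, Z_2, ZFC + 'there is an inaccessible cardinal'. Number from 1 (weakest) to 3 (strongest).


Ordering by consistency strength:
1. EFA
2. Z_2
3. ZFC + 'there is an inaccessible cardinal'


EFA=1, Z_2=2, ZFC + 'there is an inaccessible cardinal'=3


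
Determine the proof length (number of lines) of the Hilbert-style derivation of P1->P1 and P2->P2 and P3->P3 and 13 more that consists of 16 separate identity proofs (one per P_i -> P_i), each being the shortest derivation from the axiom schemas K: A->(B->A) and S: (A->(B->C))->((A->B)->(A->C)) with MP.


The shortest proof of A->A from K and S in the Hilbert calculus has exactly 5 lines:
(1) K instance A->((A->A)->A), (2) S instance, (3) MP on 1,2, (4) K instance A->(A->A), (5) MP on 3,4.
For 16 independent identities: 16 * 5 = 80 lines total.

80


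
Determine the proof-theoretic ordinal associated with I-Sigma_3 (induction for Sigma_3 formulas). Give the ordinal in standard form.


The proof-theoretic ordinal of I-Sigma_3 (induction for Sigma_3 formulas) is a standard result in ordinal analysis.
This ordinal is the supremum of order types of primitive recursive well-orderings
that the theory can prove to be well-ordered.
For I-Sigma_3 (induction for Sigma_3 formulas), the proof-theoretic ordinal is omega^(omega^(omega^omega)).

omega^(omega^(omega^omega))


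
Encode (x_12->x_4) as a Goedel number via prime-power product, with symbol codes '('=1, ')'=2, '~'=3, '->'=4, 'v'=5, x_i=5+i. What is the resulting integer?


Formula: (x_12->x_4)
Symbol codes: [1, 17, 4, 9, 2]
Primes: [2, 3, 5, 7, 11]
p_1^1 = 2^1 = 2
p_2^17 = 3^17 = 129140163
p_3^4 = 5^4 = 625
p_4^9 = 7^9 = 40353607
p_5^2 = 11^2 = 121
Product = 788204797074713576250

788204797074713576250


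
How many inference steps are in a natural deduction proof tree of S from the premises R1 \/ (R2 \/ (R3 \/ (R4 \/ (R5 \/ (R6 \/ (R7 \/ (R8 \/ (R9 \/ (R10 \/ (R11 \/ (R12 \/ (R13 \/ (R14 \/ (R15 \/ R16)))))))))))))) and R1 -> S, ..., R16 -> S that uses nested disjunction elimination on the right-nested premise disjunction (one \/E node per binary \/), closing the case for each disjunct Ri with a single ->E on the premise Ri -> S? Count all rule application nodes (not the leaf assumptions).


The premise R1 \/ (R2 \/ (R3 \/ (R4 \/ (R5 \/ (R6 \/ (R7 \/ (R8 \/ (R9 \/ (R10 \/ (R11 \/ (R12 \/ (R13 \/ (R14 \/ (R15 \/ R16)))))))))))))) contains 16 disjuncts, hence 15 binary \/ connectives.
- Each binary \/ is eliminated once: 15 \/E nodes.
- Each of the 16 cases Ri derives S by one ->E with Ri -> S: 16 ->E nodes.
Total = 15 + 16 = 31

31


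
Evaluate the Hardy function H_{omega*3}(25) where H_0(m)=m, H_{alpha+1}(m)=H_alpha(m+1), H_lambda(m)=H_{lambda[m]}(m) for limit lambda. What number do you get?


H_{omega*3}(25):
For the Hardy hierarchy, H_{omega*k}(n) = 2^k * n.
2^3 = 8.
8 * 25 = 200

200


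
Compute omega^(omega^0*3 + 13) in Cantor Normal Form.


omega^(omega^0*3 + 13):
omega^0 = 1, so the exponent is 3 + 13 = 16 (finite ordinal addition).
Result = omega^16, already a single CNF term.

omega^16


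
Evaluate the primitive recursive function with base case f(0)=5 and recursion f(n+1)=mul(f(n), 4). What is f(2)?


f(0) = 5
f(1) = mul(f(0), 4) = mul(5, 4) = 20
f(2) = mul(f(1), 4) = mul(20, 4) = 80


80


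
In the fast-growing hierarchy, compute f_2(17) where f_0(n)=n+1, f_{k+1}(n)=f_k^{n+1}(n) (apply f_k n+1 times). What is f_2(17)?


f_2(17) = f_1^18(17)
f_1(m) = 2m + 1.
Iterating: f_1^k(n) = 2^k*(n+1) - 1.
f_2(17) = 2^18*(17+1) - 1 = 262144*18 - 1 = 4718591

4718591
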